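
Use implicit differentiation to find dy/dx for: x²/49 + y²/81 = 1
Differentiate both sides with respect to x, treating y as y(x). By the chain rule, any term containing y contributes a factor of y' = dy/dx when we differentiate it.

Move every term to one side and write the relation as F(x, y) = 0. Term by term,
  d/dx[x^2/49] = 2x/49
  d/dx[y^2/81] = 2y·y'/81
  d/dx[-1] = 0

The pieces without y' make up ∂F/∂x and the coefficient of y' is ∂F/∂y:
  ∂F/∂x = 2x/49,
  ∂F/∂y = 2y/81.

Since d/dx[F] = ∂F/∂x + (∂F/∂y)·y' = 0, solve for y':
  (∂F/∂y)·y' = -∂F/∂x
  dy/dx = -(∂F/∂x)/(∂F/∂y) = -(2x/49)/(2y/81) = -81x/(49y)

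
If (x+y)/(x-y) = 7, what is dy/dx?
Differentiate both sides with respect to x, treating y as y(x). By the chain rule, any term containing y contributes a factor of y' = dy/dx when we differentiate it.

Move every term to one side and write the relation as F(x, y) = 0. Term by term,
  d/dx[(x + y)/(x - y)] = (y' + 1)/(x - y) + (x + y)(y' - 1)/(x - y)^2
  d/dx[-7] = 0

The pieces without y' make up ∂F/∂x and the coefficient of y' is ∂F/∂y:
  ∂F/∂x = 1/(x - y) - (x + y)/(x - y)^2,
  ∂F/∂y = 1/(x - y) + (x + y)/(x - y)^2.

Since d/dx[F] = ∂F/∂x + (∂F/∂y)·y' = 0, solve for y':
  (∂F/∂y)·y' = -∂F/∂x
  dy/dx = -(∂F/∂x)/(∂F/∂y) = -(1/(x - y) - (x + y)/(x - y)^2)/(1/(x - y) + (x + y)/(x - y)^2)
        = -(-2y/(x - y)^2)/(2x/(x - y)^2) = y/x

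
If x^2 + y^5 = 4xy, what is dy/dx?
Take d/dx of both sides. Since y is implicitly a function of x, the chain rule attaches a y' = dy/dx factor whenever we differentiate through y.

Set F(x, y) = (left side) − (right side), so the curve is F = 0. Differentiating each term of F:
  d/dx[x^2] = 2x
  d/dx[-4xy] = -4x·y' - 4y
  d/dx[y^5] = 5y^4·y'

Collecting, the y'-free part is the partial derivative in x and the y' coefficient is the partial derivative in y:
  ∂F/∂x = 2x - 4y
  ∂F/∂y = -4x + 5y^4

so d/dx[F(x, y(x))] = ∂F/∂x + (∂F/∂y)·y' = 0. Rearranging,
  dy/dx = -(∂F/∂x)/(∂F/∂y) = -(2x - 4y)/(-4x + 5y^4) = 2(x - 2y)/(4x - 5y^4)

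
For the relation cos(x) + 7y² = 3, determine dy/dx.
Differentiate both sides with respect to x, treating y as y(x). By the chain rule, any term containing y contributes a factor of y' = dy/dx when we differentiate it.

Move every term to one side and write the relation as F(x, y) = 0. Term by term,
  d/dx[7y^2] = 14y·y'
  d/dx[cos(x)] = -sin(x)
  d/dx[-3] = 0

The pieces without y' make up ∂F/∂x and the coefficient of y' is ∂F/∂y:
  ∂F/∂x = -sin(x),
  ∂F/∂y = 14y.

Since d/dx[F] = ∂F/∂x + (∂F/∂y)·y' = 0, solve for y':
  (∂F/∂y)·y' = -∂F/∂x
  dy/dx = -(∂F/∂x)/(∂F/∂y) = -(-sin(x))/(14y) = sin(x)/(14y)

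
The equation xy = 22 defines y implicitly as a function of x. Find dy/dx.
Differentiate both sides with respect to x, treating y as y(x). By the chain rule, any term containing y contributes a factor of y' = dy/dx when we differentiate it.

Move every term to one side and write the relation as F(x, y) = 0. Term by term,
  d/dx[xy] = x·y' + y
  d/dx[-22] = 0

The pieces without y' make up ∂F/∂x and the coefficient of y' is ∂F/∂y:
  ∂F/∂x = y,
  ∂F/∂y = x.

Since d/dx[F] = ∂F/∂x + (∂F/∂y)·y' = 0, solve for y':
  (∂F/∂y)·y' = -∂F/∂x
  dy/dx = -(∂F/∂x)/(∂F/∂y) = -(y)/(x) = -y/x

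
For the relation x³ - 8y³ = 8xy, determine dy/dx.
Apply d/dx to both sides, remembering that y depends on x. Each occurrence of y therefore brings in a y' = dy/dx via the chain rule.

With F(x, y) equal to the left-hand side minus the right, differentiate F term by term:
  d/dx[x^3] = 3x^2
  d/dx[-8xy] = -8x·y' - 8y
  d/dx[-8y^3] = -24y^2·y'
Adding these up, d/dx[F] = 0 becomes
  (3x^2 - 8y) + (-8x - 24y^2)·y' = 0,
so isolating y',
  dy/dx = -(3x^2 - 8y)/(-8x - 24y^2) = (3x^2/8 - y)/(x + 3y^2)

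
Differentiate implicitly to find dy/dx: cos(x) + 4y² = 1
Differentiate both sides with respect to x, treating y as y(x). By the chain rule, any term containing y contributes a factor of y' = dy/dx when we differentiate it.

Move every term to one side and write the relation as F(x, y) = 0. Term by term,
  d/dx[4y^2] = 8y·y'
  d/dx[cos(x)] = -sin(x)
  d/dx[-1] = 0

The pieces without y' make up ∂F/∂x and the coefficient of y' is ∂F/∂y:
  ∂F/∂x = -sin(x),
  ∂F/∂y = 8y.

Since d/dx[F] = ∂F/∂x + (∂F/∂y)·y' = 0, solve for y':
  (∂F/∂y)·y' = -∂F/∂x
  dy/dx = -(∂F/∂x)/(∂F/∂y) = -(-sin(x))/(8y) = sin(x)/(8y)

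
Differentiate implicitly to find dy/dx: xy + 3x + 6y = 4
Take d/dx of both sides. Since y is implicitly a function of x, the chain rule attaches a y' = dy/dx factor whenever we differentiate through y.

Set F(x, y) = (left side) − (right side), so the curve is F = 0. Differentiating each term of F:
  d/dx[xy] = x·y' + y
  d/dx[3x] = 3
  d/dx[6y] = 6·y'
  d/dx[-4] = 0

Collecting, the y'-free part is the partial derivative in x and the y' coefficient is the partial derivative in y:
  ∂F/∂x = y + 3
  ∂F/∂y = x + 6

so d/dx[F(x, y(x))] = ∂F/∂x + (∂F/∂y)·y' = 0. Rearranging,
  dy/dx = -(∂F/∂x)/(∂F/∂y) = -(y + 3)/(x + 6) = (-y - 3)/(x + 6)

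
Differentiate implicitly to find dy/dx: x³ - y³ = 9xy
Apply d/dx to both sides, remembering that y depends on x. Each occurrence of y therefore brings in a y' = dy/dx via the chain rule.

With F(x, y) equal to the left-hand side minus the right, differentiate F term by term:
  d/dx[x^3] = 3x^2
  d/dx[-9xy] = -9x·y' - 9y
  d/dx[-y^3] = -3y^2·y'
Adding these up, d/dx[F] = 0 becomes
  (3x^2 - 9y) + (-9x - 3y^2)·y' = 0,
so isolating y',
  dy/dx = -(3x^2 - 9y)/(-9x - 3y^2) = (x^2 - 3y)/(3x + y^2)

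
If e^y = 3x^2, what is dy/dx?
Apply d/dx to both sides, remembering that y depends on x. Each occurrence of y therefore brings in a y' = dy/dx via the chain rule.

With F(x, y) equal to the left-hand side minus the right, differentiate F term by term:
  d/dx[-3x^2] = -6x
  d/dx[e^(y)] = y'·e^(y)
Adding these up, d/dx[F] = 0 becomes
  (-6x) + (e^(y))·y' = 0,
so isolating y',
  dy/dx = -(-6x)/(e^(y)) = 6x·e^(-y)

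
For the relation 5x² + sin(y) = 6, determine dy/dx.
Differentiate both sides with respect to x, treating y as y(x). By the chain rule, any term containing y contributes a factor of y' = dy/dx when we differentiate it.

Move every term to one side and write the relation as F(x, y) = 0. Term by term,
  d/dx[5x^2] = 10x
  d/dx[sin(y)] = y'·cos(y)
  d/dx[-6] = 0

The pieces without y' make up ∂F/∂x and the coefficient of y' is ∂F/∂y:
  ∂F/∂x = 10x,
  ∂F/∂y = cos(y).

Since d/dx[F] = ∂F/∂x + (∂F/∂y)·y' = 0, solve for y':
  (∂F/∂y)·y' = -∂F/∂x
  dy/dx = -(∂F/∂x)/(∂F/∂y) = -(10x)/(cos(y)) = -10x/cos(y)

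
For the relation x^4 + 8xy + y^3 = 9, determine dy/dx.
Differentiate both sides with respect to x, treating y as y(x). By the chain rule, any term containing y contributes a factor of y' = dy/dx when we differentiate it.

Move every term to one side and write the relation as F(x, y) = 0. Term by term,
  d/dx[x^4] = 4x^3
  d/dx[8xy] = 8x·y' + 8y
  d/dx[y^3] = 3y^2·y'
  d/dx[-9] = 0

The pieces without y' make up ∂F/∂x and the coefficient of y' is ∂F/∂y:
  ∂F/∂x = 4x^3 + 8y,
  ∂F/∂y = 8x + 3y^2.

Since d/dx[F] = ∂F/∂x + (∂F/∂y)·y' = 0, solve for y':
  (∂F/∂y)·y' = -∂F/∂x
  dy/dx = -(∂F/∂x)/(∂F/∂y) = -(4x^3 + 8y)/(8x + 3y^2) = 4(-x^3 - 2y)/(8x + 3y^2)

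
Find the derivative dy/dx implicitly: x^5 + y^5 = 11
Differentiate both sides with respect to x, treating y as y(x). By the chain rule, any term containing y contributes a factor of y' = dy/dx when we differentiate it.

Move every term to one side and write the relation as F(x, y) = 0. Term by term,
  d/dx[x^5] = 5x^4
  d/dx[y^5] = 5y^4·y'
  d/dx[-11] = 0

The pieces without y' make up ∂F/∂x and the coefficient of y' is ∂F/∂y:
  ∂F/∂x = 5x^4,
  ∂F/∂y = 5y^4.

Since d/dx[F] = ∂F/∂x + (∂F/∂y)·y' = 0, solve for y':
  (∂F/∂y)·y' = -∂F/∂x
  dy/dx = -(∂F/∂x)/(∂F/∂y) = -(5x^4)/(5y^4) = -x^4/y^4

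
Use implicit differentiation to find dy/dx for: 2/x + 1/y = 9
Differentiate the relation implicitly: treat y = y(x) and apply the chain rule, so every y-derivative picks up a y' = dy/dx factor.

With everything moved to the left-hand side, differentiate term by term:
  d/dx[1/y] = -y'/y^2
  d/dx[2/x] = -2/x^2
  d/dx[-9] = 0

Separating the contributions that come from x directly and those that come through y:
  without y':      -2/x^2
  multiplying y':  -1/y^2

so (-2/x^2) + (-1/y^2)·y' = 0, and therefore
  dy/dx = -(-2/x^2)/(-1/y^2) = -2y^2/x^2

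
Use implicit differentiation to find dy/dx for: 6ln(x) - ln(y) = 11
Differentiate both sides with respect to x, treating y as y(x). By the chain rule, any term containing y contributes a factor of y' = dy/dx when we differentiate it.

Move every term to one side and write the relation as F(x, y) = 0. Term by term,
  d/dx[6ln(x)] = 6/x
  d/dx[-ln(y)] = -y'/y
  d/dx[-11] = 0

The pieces without y' make up ∂F/∂x and the coefficient of y' is ∂F/∂y:
  ∂F/∂x = 6/x,
  ∂F/∂y = -1/y.

Since d/dx[F] = ∂F/∂x + (∂F/∂y)·y' = 0, solve for y':
  (∂F/∂y)·y' = -∂F/∂x
  dy/dx = -(∂F/∂x)/(∂F/∂y) = -(6/x)/(-1/y) = 6y/x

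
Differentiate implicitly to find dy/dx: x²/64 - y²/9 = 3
Take d/dx of both sides. Since y is implicitly a function of x, the chain rule attaches a y' = dy/dx factor whenever we differentiate through y.

Set F(x, y) = (left side) − (right side), so the curve is F = 0. Differentiating each term of F:
  d/dx[x^2/64] = x/32
  d/dx[-y^2/9] = -2y·y'/9
  d/dx[-3] = 0

Collecting, the y'-free part is the partial derivative in x and the y' coefficient is the partial derivative in y:
  ∂F/∂x = x/32
  ∂F/∂y = -2y/9

so d/dx[F(x, y(x))] = ∂F/∂x + (∂F/∂y)·y' = 0. Rearranging,
  dy/dx = -(∂F/∂x)/(∂F/∂y) = -(x/32)/(-2y/9) = 9x/(64y)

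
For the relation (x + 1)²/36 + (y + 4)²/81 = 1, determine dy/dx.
Differentiate the relation implicitly: treat y = y(x) and apply the chain rule, so every y-derivative picks up a y' = dy/dx factor.

With everything moved to the left-hand side, differentiate term by term:
  d/dx[(x + 1)^2/36] = x/18 + 1/18
  d/dx[(y + 4)^2/81] = 2·y'(y + 4)/81
  d/dx[-1] = 0

Separating the contributions that come from x directly and those that come through y:
  without y':      x/18 + 1/18
  multiplying y':  2y/81 + 8/81

so (x/18 + 1/18) + (2y/81 + 8/81)·y' = 0, and therefore
  dy/dx = -(x/18 + 1/18)/(2y/81 + 8/81)
        = -((x + 1)/18)/(2(y + 4)/81) = 9(-x - 1)/(4(y + 4))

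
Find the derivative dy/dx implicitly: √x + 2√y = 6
Differentiate both sides with respect to x, treating y as y(x). By the chain rule, any term containing y contributes a factor of y' = dy/dx when we differentiate it.

Move every term to one side and write the relation as F(x, y) = 0. Term by term,
  d/dx[√(x)] = 1/(2√(x))
  d/dx[2√(y)] = y'/√(y)
  d/dx[-6] = 0

The pieces without y' make up ∂F/∂x and the coefficient of y' is ∂F/∂y:
  ∂F/∂x = 1/(2√(x)),
  ∂F/∂y = 1/√(y).

Since d/dx[F] = ∂F/∂x + (∂F/∂y)·y' = 0, solve for y':
  (∂F/∂y)·y' = -∂F/∂x
  dy/dx = -(∂F/∂x)/(∂F/∂y) = -(1/(2√(x)))/(1/√(y)) = -√(y)/(2√(x))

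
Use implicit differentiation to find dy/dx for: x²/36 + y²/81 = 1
Take d/dx of both sides. Since y is implicitly a function of x, the chain rule attaches a y' = dy/dx factor whenever we differentiate through y.

Set F(x, y) = (left side) − (right side), so the curve is F = 0. Differentiating each term of F:
  d/dx[x^2/36] = x/18
  d/dx[y^2/81] = 2y·y'/81
  d/dx[-1] = 0

Collecting, the y'-free part is the partial derivative in x and the y' coefficient is the partial derivative in y:
  ∂F/∂x = x/18
  ∂F/∂y = 2y/81

so d/dx[F(x, y(x))] = ∂F/∂x + (∂F/∂y)·y' = 0. Rearranging,
  dy/dx = -(∂F/∂x)/(∂F/∂y) = -(x/18)/(2y/81) = -9x/(4y)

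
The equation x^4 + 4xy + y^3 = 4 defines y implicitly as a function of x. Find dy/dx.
Apply d/dx to both sides, remembering that y depends on x. Each occurrence of y therefore brings in a y' = dy/dx via the chain rule.

With F(x, y) equal to the left-hand side minus the right, differentiate F term by term:
  d/dx[x^4] = 4x^3
  d/dx[4xy] = 4x·y' + 4y
  d/dx[y^3] = 3y^2·y'
  d/dx[-4] = 0
Adding these up, d/dx[F] = 0 becomes
  (4x^3 + 4y) + (4x + 3y^2)·y' = 0,
so isolating y',
  dy/dx = -(4x^3 + 4y)/(4x + 3y^2) = 4(-x^3 - y)/(4x + 3y^2)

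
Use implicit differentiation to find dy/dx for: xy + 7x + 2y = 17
Take d/dx of both sides. Since y is implicitly a function of x, the chain rule attaches a y' = dy/dx factor whenever we differentiate through y.

Set F(x, y) = (left side) − (right side), so the curve is F = 0. Differentiating each term of F:
  d/dx[xy] = x·y' + y
  d/dx[7x] = 7
  d/dx[2y] = 2·y'
  d/dx[-17] = 0

Collecting, the y'-free part is the partial derivative in x and the y' coefficient is the partial derivative in y:
  ∂F/∂x = y + 7
  ∂F/∂y = x + 2

so d/dx[F(x, y(x))] = ∂F/∂x + (∂F/∂y)·y' = 0. Rearranging,
  dy/dx = -(∂F/∂x)/(∂F/∂y) = -(y + 7)/(x + 2) = (-y - 7)/(x + 2)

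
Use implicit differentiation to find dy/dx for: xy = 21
Differentiate the relation implicitly: treat y = y(x) and apply the chain rule, so every y-derivative picks up a y' = dy/dx factor.

With everything moved to the left-hand side, differentiate term by term:
  d/dx[xy] = x·y' + y
  d/dx[-21] = 0

Separating the contributions that come from x directly and those that come through y:
  without y':      y
  multiplying y':  x

so (y) + (x)·y' = 0, and therefore
  dy/dx = -(y)/(x) = -y/x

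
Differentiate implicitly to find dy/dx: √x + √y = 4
Differentiate the relation implicitly: treat y = y(x) and apply the chain rule, so every y-derivative picks up a y' = dy/dx factor.

With everything moved to the left-hand side, differentiate term by term:
  d/dx[√(x)] = 1/(2√(x))
  d/dx[√(y)] = y'/(2√(y))
  d/dx[-4] = 0

Separating the contributions that come from x directly and those that come through y:
  without y':      1/(2√(x))
  multiplying y':  1/(2√(y))

so (1/(2√(x))) + (1/(2√(y)))·y' = 0, and therefore
  dy/dx = -(1/(2√(x)))/(1/(2√(y))) = -√(y)/√(x)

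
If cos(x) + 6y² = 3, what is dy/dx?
Differentiate the relation implicitly: treat y = y(x) and apply the chain rule, so every y-derivative picks up a y' = dy/dx factor.

With everything moved to the left-hand side, differentiate term by term:
  d/dx[6y^2] = 12y·y'
  d/dx[cos(x)] = -sin(x)
  d/dx[-3] = 0

Separating the contributions that come from x directly and those that come through y:
  without y':      -sin(x)
  multiplying y':  12y

so (-sin(x)) + (12y)·y' = 0, and therefore
  dy/dx = -(-sin(x))/(12y) = sin(x)/(12y)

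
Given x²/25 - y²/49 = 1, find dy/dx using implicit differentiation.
Take d/dx of both sides. Since y is implicitly a function of x, the chain rule attaches a y' = dy/dx factor whenever we differentiate through y.

Set F(x, y) = (left side) − (right side), so the curve is F = 0. Differentiating each term of F:
  d/dx[x^2/25] = 2x/25
  d/dx[-y^2/49] = -2y·y'/49
  d/dx[-1] = 0

Collecting, the y'-free part is the partial derivative in x and the y' coefficient is the partial derivative in y:
  ∂F/∂x = 2x/25
  ∂F/∂y = -2y/49

so d/dx[F(x, y(x))] = ∂F/∂x + (∂F/∂y)·y' = 0. Rearranging,
  dy/dx = -(∂F/∂x)/(∂F/∂y) = -(2x/25)/(-2y/49) = 49x/(25y)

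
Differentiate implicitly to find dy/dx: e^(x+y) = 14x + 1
Take d/dx of both sides. Since y is implicitly a function of x, the chain rule attaches a y' = dy/dx factor whenever we differentiate through y.

Set F(x, y) = (left side) − (right side), so the curve is F = 0. Differentiating each term of F:
  d/dx[-14x] = -14
  d/dx[e^(x + y)] = (y' + 1)·e^(x + y)
  d/dx[-1] = 0

Collecting, the y'-free part is the partial derivative in x and the y' coefficient is the partial derivative in y:
  ∂F/∂x = e^(x + y) - 14
  ∂F/∂y = e^(x + y)

so d/dx[F(x, y(x))] = ∂F/∂x + (∂F/∂y)·y' = 0. Rearranging,
  dy/dx = -(∂F/∂x)/(∂F/∂y) = -(e^(x + y) - 14)/(e^(x + y)) = 14e^(-x - y) - 1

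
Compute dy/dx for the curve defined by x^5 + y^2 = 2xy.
Apply d/dx to both sides, remembering that y depends on x. Each occurrence of y therefore brings in a y' = dy/dx via the chain rule.

With F(x, y) equal to the left-hand side minus the right, differentiate F term by term:
  d/dx[x^5] = 5x^4
  d/dx[-2xy] = -2x·y' - 2y
  d/dx[y^2] = 2y·y'
Adding these up, d/dx[F] = 0 becomes
  (5x^4 - 2y) + (-2x + 2y)·y' = 0,
so isolating y',
  dy/dx = -(5x^4 - 2y)/(-2x + 2y) = (5x^4/2 - y)/(x - y)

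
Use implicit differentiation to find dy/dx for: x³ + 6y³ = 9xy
Differentiate the relation implicitly: treat y = y(x) and apply the chain rule, so every y-derivative picks up a y' = dy/dx factor.

With everything moved to the left-hand side, differentiate term by term:
  d/dx[x^3] = 3x^2
  d/dx[-9xy] = -9x·y' - 9y
  d/dx[6y^3] = 18y^2·y'

Separating the contributions that come from x directly and those that come through y:
  without y':      3x^2 - 9y
  multiplying y':  -9x + 18y^2

so (3x^2 - 9y) + (-9x + 18y^2)·y' = 0, and therefore
  dy/dx = -(3x^2 - 9y)/(-9x + 18y^2) = (x^2/3 - y)/(x - 2y^2)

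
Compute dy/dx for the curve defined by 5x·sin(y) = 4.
Apply d/dx to both sides, remembering that y depends on x. Each occurrence of y therefore brings in a y' = dy/dx via the chain rule.

With F(x, y) equal to the left-hand side minus the right, differentiate F term by term:
  d/dx[5x·sin(y)] = 5x·y'·cos(y) + 5sin(y)
  d/dx[-4] = 0
Adding these up, d/dx[F] = 0 becomes
  (5sin(y)) + (5x·cos(y))·y' = 0,
so isolating y',
  dy/dx = -(5sin(y))/(5x·cos(y)) = -tan(y)/x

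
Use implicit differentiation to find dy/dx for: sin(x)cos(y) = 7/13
Differentiate the relation implicitly: treat y = y(x) and apply the chain rule, so every y-derivative picks up a y' = dy/dx factor.

With everything moved to the left-hand side, differentiate term by term:
  d/dx[sin(x)·cos(y)] = -y'·sin(x)·sin(y) + cos(x)·cos(y)
  d/dx[-7/13] = 0

Separating the contributions that come from x directly and those that come through y:
  without y':      cos(x)·cos(y)
  multiplying y':  -sin(x)·sin(y)

so (cos(x)·cos(y)) + (-sin(x)·sin(y))·y' = 0, and therefore
  dy/dx = -(cos(x)·cos(y))/(-sin(x)·sin(y)) = 1/(tan(x)·tan(y))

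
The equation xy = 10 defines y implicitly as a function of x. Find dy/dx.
Apply d/dx to both sides, remembering that y depends on x. Each occurrence of y therefore brings in a y' = dy/dx via the chain rule.

With F(x, y) equal to the left-hand side minus the right, differentiate F term by term:
  d/dx[xy] = x·y' + y
  d/dx[-10] = 0
Adding these up, d/dx[F] = 0 becomes
  (y) + (x)·y' = 0,
so isolating y',
  dy/dx = -(y)/(x) = -y/x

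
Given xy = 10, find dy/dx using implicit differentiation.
Differentiate both sides with respect to x, treating y as y(x). By the chain rule, any term containing y contributes a factor of y' = dy/dx when we differentiate it.

Move every term to one side and write the relation as F(x, y) = 0. Term by term,
  d/dx[xy] = x·y' + y
  d/dx[-10] = 0

The pieces without y' make up ∂F/∂x and the coefficient of y' is ∂F/∂y:
  ∂F/∂x = y,
  ∂F/∂y = x.

Since d/dx[F] = ∂F/∂x + (∂F/∂y)·y' = 0, solve for y':
  (∂F/∂y)·y' = -∂F/∂x
  dy/dx = -(∂F/∂x)/(∂F/∂y) = -(y)/(x) = -y/x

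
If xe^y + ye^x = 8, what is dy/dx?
Differentiate both sides with respect to x, treating y as y(x). By the chain rule, any term containing y contributes a factor of y' = dy/dx when we differentiate it.

Move every term to one side and write the relation as F(x, y) = 0. Term by term,
  d/dx[x·e^(y)] = x·y'·e^(y) + e^(y)
  d/dx[y·e^(x)] = y·e^(x) + y'·e^(x)
  d/dx[-8] = 0

The pieces without y' make up ∂F/∂x and the coefficient of y' is ∂F/∂y:
  ∂F/∂x = y·e^(x) + e^(y),
  ∂F/∂y = x·e^(y) + e^(x).

Since d/dx[F] = ∂F/∂x + (∂F/∂y)·y' = 0, solve for y':
  (∂F/∂y)·y' = -∂F/∂x
  dy/dx = -(∂F/∂x)/(∂F/∂y) = -(y·e^(x) + e^(y))/(x·e^(y) + e^(x)) = (-y·e^(x) - e^(y))/(x·e^(y) + e^(x))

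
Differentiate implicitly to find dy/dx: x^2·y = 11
Take d/dx of both sides. Since y is implicitly a function of x, the chain rule attaches a y' = dy/dx factor whenever we differentiate through y.

Set F(x, y) = (left side) − (right side), so the curve is F = 0. Differentiating each term of F:
  d/dx[x^2y] = x^2·y' + 2xy
  d/dx[-11] = 0

Collecting, the y'-free part is the partial derivative in x and the y' coefficient is the partial derivative in y:
  ∂F/∂x = 2xy
  ∂F/∂y = x^2

so d/dx[F(x, y(x))] = ∂F/∂x + (∂F/∂y)·y' = 0. Rearranging,
  dy/dx = -(∂F/∂x)/(∂F/∂y) = -(2xy)/(x^2) = -2y/x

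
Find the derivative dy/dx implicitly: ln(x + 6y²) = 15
Differentiate the relation implicitly: treat y = y(x) and apply the chain rule, so every y-derivative picks up a y' = dy/dx factor.

With everything moved to the left-hand side, differentiate term by term:
  d/dx[ln(x + 6y^2)] = (12y·y' + 1)/(x + 6y^2)
  d/dx[-15] = 0

Separating the contributions that come from x directly and those that come through y:
  without y':      1/(x + 6y^2)
  multiplying y':  12y/(x + 6y^2)

so (1/(x + 6y^2)) + (12y/(x + 6y^2))·y' = 0, and therefore
  dy/dx = -(1/(x + 6y^2))/(12y/(x + 6y^2)) = -1/(12y)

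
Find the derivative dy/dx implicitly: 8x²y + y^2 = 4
Differentiate both sides with respect to x, treating y as y(x). By the chain rule, any term containing y contributes a factor of y' = dy/dx when we differentiate it.

Move every term to one side and write the relation as F(x, y) = 0. Term by term,
  d/dx[8x^2y] = 8x^2·y' + 16xy
  d/dx[y^2] = 2y·y'
  d/dx[-4] = 0

The pieces without y' make up ∂F/∂x and the coefficient of y' is ∂F/∂y:
  ∂F/∂x = 16xy,
  ∂F/∂y = 8x^2 + 2y.

Since d/dx[F] = ∂F/∂x + (∂F/∂y)·y' = 0, solve for y':
  (∂F/∂y)·y' = -∂F/∂x
  dy/dx = -(∂F/∂x)/(∂F/∂y) = -(16xy)/(8x^2 + 2y) = -8xy/(4x^2 + y)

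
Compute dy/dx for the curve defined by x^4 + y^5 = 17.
Apply d/dx to both sides, remembering that y depends on x. Each occurrence of y therefore brings in a y' = dy/dx via the chain rule.

With F(x, y) equal to the left-hand side minus the right, differentiate F term by term:
  d/dx[x^4] = 4x^3
  d/dx[y^5] = 5y^4·y'
  d/dx[-17] = 0
Adding these up, d/dx[F] = 0 becomes
  (4x^3) + (5y^4)·y' = 0,
so isolating y',
  dy/dx = -(4x^3)/(5y^4) = -4x^3/(5y^4)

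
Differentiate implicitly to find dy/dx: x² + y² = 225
Differentiate both sides with respect to x, treating y as y(x). By the chain rule, any term containing y contributes a factor of y' = dy/dx when we differentiate it.

Move every term to one side and write the relation as F(x, y) = 0. Term by term,
  d/dx[x^2] = 2x
  d/dx[y^2] = 2y·y'
  d/dx[-225] = 0

The pieces without y' make up ∂F/∂x and the coefficient of y' is ∂F/∂y:
  ∂F/∂x = 2x,
  ∂F/∂y = 2y.

Since d/dx[F] = ∂F/∂x + (∂F/∂y)·y' = 0, solve for y':
  (∂F/∂y)·y' = -∂F/∂x
  dy/dx = -(∂F/∂x)/(∂F/∂y) = -(2x)/(2y) = -x/y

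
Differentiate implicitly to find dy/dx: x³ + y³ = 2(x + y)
Differentiate both sides with respect to x, treating y as y(x). By the chain rule, any term containing y contributes a factor of y' = dy/dx when we differentiate it.

Move every term to one side and write the relation as F(x, y) = 0. Term by term,
  d/dx[x^3] = 3x^2
  d/dx[-2x] = -2
  d/dx[y^3] = 3y^2·y'
  d/dx[-2y] = -2·y'

The pieces without y' make up ∂F/∂x and the coefficient of y' is ∂F/∂y:
  ∂F/∂x = 3x^2 - 2,
  ∂F/∂y = 3y^2 - 2.

Since d/dx[F] = ∂F/∂x + (∂F/∂y)·y' = 0, solve for y':
  (∂F/∂y)·y' = -∂F/∂x
  dy/dx = -(∂F/∂x)/(∂F/∂y) = -(3x^2 - 2)/(3y^2 - 2) = (2 - 3x^2)/(3y^2 - 2)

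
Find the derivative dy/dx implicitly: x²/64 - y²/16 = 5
Apply d/dx to both sides, remembering that y depends on x. Each occurrence of y therefore brings in a y' = dy/dx via the chain rule.

With F(x, y) equal to the left-hand side minus the right, differentiate F term by term:
  d/dx[x^2/64] = x/32
  d/dx[-y^2/16] = -y·y'/8
  d/dx[-5] = 0
Adding these up, d/dx[F] = 0 becomes
  (x/32) + (-y/8)·y' = 0,
so isolating y',
  dy/dx = -(x/32)/(-y/8) = x/(4y)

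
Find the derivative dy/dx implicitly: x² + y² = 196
Differentiate the relation implicitly: treat y = y(x) and apply the chain rule, so every y-derivative picks up a y' = dy/dx factor.

With everything moved to the left-hand side, differentiate term by term:
  d/dx[x^2] = 2x
  d/dx[y^2] = 2y·y'
  d/dx[-196] = 0

Separating the contributions that come from x directly and those that come through y:
  without y':      2x
  multiplying y':  2y

so (2x) + (2y)·y' = 0, and therefore
  dy/dx = -(2x)/(2y) = -x/y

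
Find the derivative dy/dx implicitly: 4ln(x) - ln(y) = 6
Differentiate both sides with respect to x, treating y as y(x). By the chain rule, any term containing y contributes a factor of y' = dy/dx when we differentiate it.

Move every term to one side and write the relation as F(x, y) = 0. Term by term,
  d/dx[4ln(x)] = 4/x
  d/dx[-ln(y)] = -y'/y
  d/dx[-6] = 0

The pieces without y' make up ∂F/∂x and the coefficient of y' is ∂F/∂y:
  ∂F/∂x = 4/x,
  ∂F/∂y = -1/y.

Since d/dx[F] = ∂F/∂x + (∂F/∂y)·y' = 0, solve for y':
  (∂F/∂y)·y' = -∂F/∂x
  dy/dx = -(∂F/∂x)/(∂F/∂y) = -(4/x)/(-1/y) = 4y/x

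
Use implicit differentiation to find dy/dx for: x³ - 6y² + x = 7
Differentiate both sides with respect to x, treating y as y(x). By the chain rule, any term containing y contributes a factor of y' = dy/dx when we differentiate it.

Move every term to one side and write the relation as F(x, y) = 0. Term by term,
  d/dx[x^3] = 3x^2
  d/dx[x] = 1
  d/dx[-6y^2] = -12y·y'
  d/dx[-7] = 0

The pieces without y' make up ∂F/∂x and the coefficient of y' is ∂F/∂y:
  ∂F/∂x = 3x^2 + 1,
  ∂F/∂y = -12y.

Since d/dx[F] = ∂F/∂x + (∂F/∂y)·y' = 0, solve for y':
  (∂F/∂y)·y' = -∂F/∂x
  dy/dx = -(∂F/∂x)/(∂F/∂y) = -(3x^2 + 1)/(-12y) = (3x^2 + 1)/(12y)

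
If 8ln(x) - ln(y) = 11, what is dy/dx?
Apply d/dx to both sides, remembering that y depends on x. Each occurrence of y therefore brings in a y' = dy/dx via the chain rule.

With F(x, y) equal to the left-hand side minus the right, differentiate F term by term:
  d/dx[8ln(x)] = 8/x
  d/dx[-ln(y)] = -y'/y
  d/dx[-11] = 0
Adding these up, d/dx[F] = 0 becomes
  (8/x) + (-1/y)·y' = 0,
so isolating y',
  dy/dx = -(8/x)/(-1/y) = 8y/x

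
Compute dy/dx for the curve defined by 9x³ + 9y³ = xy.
Differentiate the relation implicitly: treat y = y(x) and apply the chain rule, so every y-derivative picks up a y' = dy/dx factor.

With everything moved to the left-hand side, differentiate term by term:
  d/dx[9x^3] = 27x^2
  d/dx[-xy] = -x·y' - y
  d/dx[9y^3] = 27y^2·y'

Separating the contributions that come from x directly and those that come through y:
  without y':      27x^2 - y
  multiplying y':  -x + 27y^2

so (27x^2 - y) + (-x + 27y^2)·y' = 0, and therefore
  dy/dx = -(27x^2 - y)/(-x + 27y^2) = (27x^2 - y)/(x - 27y^2)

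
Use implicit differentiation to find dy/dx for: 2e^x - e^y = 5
Differentiate both sides with respect to x, treating y as y(x). By the chain rule, any term containing y contributes a factor of y' = dy/dx when we differentiate it.

Move every term to one side and write the relation as F(x, y) = 0. Term by term,
  d/dx[2e^(x)] = 2e^(x)
  d/dx[-e^(y)] = -y'·e^(y)
  d/dx[-5] = 0

The pieces without y' make up ∂F/∂x and the coefficient of y' is ∂F/∂y:
  ∂F/∂x = 2e^(x),
  ∂F/∂y = -e^(y).

Since d/dx[F] = ∂F/∂x + (∂F/∂y)·y' = 0, solve for y':
  (∂F/∂y)·y' = -∂F/∂x
  dy/dx = -(∂F/∂x)/(∂F/∂y) = -(2e^(x))/(-e^(y)) = 2e^(x - y)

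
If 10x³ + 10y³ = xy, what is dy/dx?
Take d/dx of both sides. Since y is implicitly a function of x, the chain rule attaches a y' = dy/dx factor whenever we differentiate through y.

Set F(x, y) = (left side) − (right side), so the curve is F = 0. Differentiating each term of F:
  d/dx[10x^3] = 30x^2
  d/dx[-xy] = -x·y' - y
  d/dx[10y^3] = 30y^2·y'

Collecting, the y'-free part is the partial derivative in x and the y' coefficient is the partial derivative in y:
  ∂F/∂x = 30x^2 - y
  ∂F/∂y = -x + 30y^2

so d/dx[F(x, y(x))] = ∂F/∂x + (∂F/∂y)·y' = 0. Rearranging,
  dy/dx = -(∂F/∂x)/(∂F/∂y) = -(30x^2 - y)/(-x + 30y^2) = (30x^2 - y)/(x - 30y^2)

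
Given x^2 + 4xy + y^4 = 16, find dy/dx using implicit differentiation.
Differentiate both sides with respect to x, treating y as y(x). By the chain rule, any term containing y contributes a factor of y' = dy/dx when we differentiate it.

Move every term to one side and write the relation as F(x, y) = 0. Term by term,
  d/dx[x^2] = 2x
  d/dx[4xy] = 4x·y' + 4y
  d/dx[y^4] = 4y^3·y'
  d/dx[-16] = 0

The pieces without y' make up ∂F/∂x and the coefficient of y' is ∂F/∂y:
  ∂F/∂x = 2x + 4y,
  ∂F/∂y = 4x + 4y^3.

Since d/dx[F] = ∂F/∂x + (∂F/∂y)·y' = 0, solve for y':
  (∂F/∂y)·y' = -∂F/∂x
  dy/dx = -(∂F/∂x)/(∂F/∂y) = -(2x + 4y)/(4x + 4y^3) = (-x/2 - y)/(x + y^3)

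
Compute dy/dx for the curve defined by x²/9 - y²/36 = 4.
Take d/dx of both sides. Since y is implicitly a function of x, the chain rule attaches a y' = dy/dx factor whenever we differentiate through y.

Set F(x, y) = (left side) − (right side), so the curve is F = 0. Differentiating each term of F:
  d/dx[x^2/9] = 2x/9
  d/dx[-y^2/36] = -y·y'/18
  d/dx[-4] = 0

Collecting, the y'-free part is the partial derivative in x and the y' coefficient is the partial derivative in y:
  ∂F/∂x = 2x/9
  ∂F/∂y = -y/18

so d/dx[F(x, y(x))] = ∂F/∂x + (∂F/∂y)·y' = 0. Rearranging,
  dy/dx = -(∂F/∂x)/(∂F/∂y) = -(2x/9)/(-y/18) = 4x/y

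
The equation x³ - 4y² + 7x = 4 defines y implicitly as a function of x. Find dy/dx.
Take d/dx of both sides. Since y is implicitly a function of x, the chain rule attaches a y' = dy/dx factor whenever we differentiate through y.

Set F(x, y) = (left side) − (right side), so the curve is F = 0. Differentiating each term of F:
  d/dx[x^3] = 3x^2
  d/dx[7x] = 7
  d/dx[-4y^2] = -8y·y'
  d/dx[-4] = 0

Collecting, the y'-free part is the partial derivative in x and the y' coefficient is the partial derivative in y:
  ∂F/∂x = 3x^2 + 7
  ∂F/∂y = -8y

so d/dx[F(x, y(x))] = ∂F/∂x + (∂F/∂y)·y' = 0. Rearranging,
  dy/dx = -(∂F/∂x)/(∂F/∂y) = -(3x^2 + 7)/(-8y) = (3x^2 + 7)/(8y)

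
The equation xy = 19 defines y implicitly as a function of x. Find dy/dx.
Take d/dx of both sides. Since y is implicitly a function of x, the chain rule attaches a y' = dy/dx factor whenever we differentiate through y.

Set F(x, y) = (left side) − (right side), so the curve is F = 0. Differentiating each term of F:
  d/dx[xy] = x·y' + y
  d/dx[-19] = 0

Collecting, the y'-free part is the partial derivative in x and the y' coefficient is the partial derivative in y:
  ∂F/∂x = y
  ∂F/∂y = x

so d/dx[F(x, y(x))] = ∂F/∂x + (∂F/∂y)·y' = 0. Rearranging,
  dy/dx = -(∂F/∂x)/(∂F/∂y) = -(y)/(x) = -y/x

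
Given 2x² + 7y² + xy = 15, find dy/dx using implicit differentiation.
Differentiate the relation implicitly: treat y = y(x) and apply the chain rule, so every y-derivative picks up a y' = dy/dx factor.

With everything moved to the left-hand side, differentiate term by term:
  d/dx[2x^2] = 4x
  d/dx[xy] = x·y' + y
  d/dx[7y^2] = 14y·y'
  d/dx[-15] = 0

Separating the contributions that come from x directly and those that come through y:
  without y':      4x + y
  multiplying y':  x + 14y

so (4x + y) + (x + 14y)·y' = 0, and therefore
  dy/dx = -(4x + y)/(x + 14y) = (-4x - y)/(x + 14y)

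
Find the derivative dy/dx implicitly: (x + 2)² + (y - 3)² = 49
Differentiate both sides with respect to x, treating y as y(x). By the chain rule, any term containing y contributes a factor of y' = dy/dx when we differentiate it.

Move every term to one side and write the relation as F(x, y) = 0. Term by term,
  d/dx[(x + 2)^2] = 2x + 4
  d/dx[(y - 3)^2] = 2·y'(y - 3)
  d/dx[-49] = 0

The pieces without y' make up ∂F/∂x and the coefficient of y' is ∂F/∂y:
  ∂F/∂x = 2x + 4,
  ∂F/∂y = 2y - 6.

Since d/dx[F] = ∂F/∂x + (∂F/∂y)·y' = 0, solve for y':
  (∂F/∂y)·y' = -∂F/∂x
  dy/dx = -(∂F/∂x)/(∂F/∂y) = -(2x + 4)/(2y - 6) = (-x - 2)/(y - 3)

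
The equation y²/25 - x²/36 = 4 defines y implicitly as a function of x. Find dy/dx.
Apply d/dx to both sides, remembering that y depends on x. Each occurrence of y therefore brings in a y' = dy/dx via the chain rule.

With F(x, y) equal to the left-hand side minus the right, differentiate F term by term:
  d/dx[-x^2/36] = -x/18
  d/dx[y^2/25] = 2y·y'/25
  d/dx[-4] = 0
Adding these up, d/dx[F] = 0 becomes
  (-x/18) + (2y/25)·y' = 0,
so isolating y',
  dy/dx = -(-x/18)/(2y/25) = 25x/(36y)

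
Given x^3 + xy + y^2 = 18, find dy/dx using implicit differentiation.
Differentiate both sides with respect to x, treating y as y(x). By the chain rule, any term containing y contributes a factor of y' = dy/dx when we differentiate it.

Move every term to one side and write the relation as F(x, y) = 0. Term by term,
  d/dx[x^3] = 3x^2
  d/dx[xy] = x·y' + y
  d/dx[y^2] = 2y·y'
  d/dx[-18] = 0

The pieces without y' make up ∂F/∂x and the coefficient of y' is ∂F/∂y:
  ∂F/∂x = 3x^2 + y,
  ∂F/∂y = x + 2y.

Since d/dx[F] = ∂F/∂x + (∂F/∂y)·y' = 0, solve for y':
  (∂F/∂y)·y' = -∂F/∂x
  dy/dx = -(∂F/∂x)/(∂F/∂y) = -(3x^2 + y)/(x + 2y) = (-3x^2 - y)/(x + 2y)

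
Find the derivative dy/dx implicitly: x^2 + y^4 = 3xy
Differentiate the relation implicitly: treat y = y(x) and apply the chain rule, so every y-derivative picks up a y' = dy/dx factor.

With everything moved to the left-hand side, differentiate term by term:
  d/dx[x^2] = 2x
  d/dx[-3xy] = -3x·y' - 3y
  d/dx[y^4] = 4y^3·y'

Separating the contributions that come from x directly and those that come through y:
  without y':      2x - 3y
  multiplying y':  -3x + 4y^3

so (2x - 3y) + (-3x + 4y^3)·y' = 0, and therefore
  dy/dx = -(2x - 3y)/(-3x + 4y^3) = (2x - 3y)/(3x - 4y^3)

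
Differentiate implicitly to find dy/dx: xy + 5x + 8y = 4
Apply d/dx to both sides, remembering that y depends on x. Each occurrence of y therefore brings in a y' = dy/dx via the chain rule.

With F(x, y) equal to the left-hand side minus the right, differentiate F term by term:
  d/dx[xy] = x·y' + y
  d/dx[5x] = 5
  d/dx[8y] = 8·y'
  d/dx[-4] = 0
Adding these up, d/dx[F] = 0 becomes
  (y + 5) + (x + 8)·y' = 0,
so isolating y',
  dy/dx = -(y + 5)/(x + 8) = (-y - 5)/(x + 8)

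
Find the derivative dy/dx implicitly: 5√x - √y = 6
Apply d/dx to both sides, remembering that y depends on x. Each occurrence of y therefore brings in a y' = dy/dx via the chain rule.

With F(x, y) equal to the left-hand side minus the right, differentiate F term by term:
  d/dx[5√(x)] = 5/(2√(x))
  d/dx[-√(y)] = -y'/(2√(y))
  d/dx[-6] = 0
Adding these up, d/dx[F] = 0 becomes
  (5/(2√(x))) + (-1/(2√(y)))·y' = 0,
so isolating y',
  dy/dx = -(5/(2√(x)))/(-1/(2√(y))) = 5√(y)/√(x)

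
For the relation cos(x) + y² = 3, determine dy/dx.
Apply d/dx to both sides, remembering that y depends on x. Each occurrence of y therefore brings in a y' = dy/dx via the chain rule.

With F(x, y) equal to the left-hand side minus the right, differentiate F term by term:
  d/dx[y^2] = 2y·y'
  d/dx[cos(x)] = -sin(x)
  d/dx[-3] = 0
Adding these up, d/dx[F] = 0 becomes
  (-sin(x)) + (2y)·y' = 0,
so isolating y',
  dy/dx = -(-sin(x))/(2y) = sin(x)/(2y)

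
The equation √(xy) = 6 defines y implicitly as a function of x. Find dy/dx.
Take d/dx of both sides. Since y is implicitly a function of x, the chain rule attaches a y' = dy/dx factor whenever we differentiate through y.

Set F(x, y) = (left side) − (right side), so the curve is F = 0. Differentiating each term of F:
  d/dx[√(xy)] = √(xy)(x·y'/2 + y/2)/(xy)
  d/dx[-6] = 0

Collecting, the y'-free part is the partial derivative in x and the y' coefficient is the partial derivative in y:
  ∂F/∂x = √(xy)/(2x)
  ∂F/∂y = √(xy)/(2y)

so d/dx[F(x, y(x))] = ∂F/∂x + (∂F/∂y)·y' = 0. Rearranging,
  dy/dx = -(∂F/∂x)/(∂F/∂y) = -(√(xy)/(2x))/(√(xy)/(2y)) = -y/x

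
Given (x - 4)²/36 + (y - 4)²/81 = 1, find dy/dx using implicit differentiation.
Differentiate the relation implicitly: treat y = y(x) and apply the chain rule, so every y-derivative picks up a y' = dy/dx factor.

With everything moved to the left-hand side, differentiate term by term:
  d/dx[(x - 4)^2/36] = x/18 - 2/9
  d/dx[(y - 4)^2/81] = 2·y'(y - 4)/81
  d/dx[-1] = 0

Separating the contributions that come from x directly and those that come through y:
  without y':      x/18 - 2/9
  multiplying y':  2y/81 - 8/81

so (x/18 - 2/9) + (2y/81 - 8/81)·y' = 0, and therefore
  dy/dx = -(x/18 - 2/9)/(2y/81 - 8/81)
        = -((x - 4)/18)/(2(y - 4)/81) = 9(4 - x)/(4(y - 4))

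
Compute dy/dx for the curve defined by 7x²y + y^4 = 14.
Take d/dx of both sides. Since y is implicitly a function of x, the chain rule attaches a y' = dy/dx factor whenever we differentiate through y.

Set F(x, y) = (left side) − (right side), so the curve is F = 0. Differentiating each term of F:
  d/dx[7x^2y] = 7x^2·y' + 14xy
  d/dx[y^4] = 4y^3·y'
  d/dx[-14] = 0

Collecting, the y'-free part is the partial derivative in x and the y' coefficient is the partial derivative in y:
  ∂F/∂x = 14xy
  ∂F/∂y = 7x^2 + 4y^3

so d/dx[F(x, y(x))] = ∂F/∂x + (∂F/∂y)·y' = 0. Rearranging,
  dy/dx = -(∂F/∂x)/(∂F/∂y) = -(14xy)/(7x^2 + 4y^3) = -14xy/(7x^2 + 4y^3)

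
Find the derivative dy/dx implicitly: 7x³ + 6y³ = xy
Differentiate the relation implicitly: treat y = y(x) and apply the chain rule, so every y-derivative picks up a y' = dy/dx factor.

With everything moved to the left-hand side, differentiate term by term:
  d/dx[7x^3] = 21x^2
  d/dx[-xy] = -x·y' - y
  d/dx[6y^3] = 18y^2·y'

Separating the contributions that come from x directly and those that come through y:
  without y':      21x^2 - y
  multiplying y':  -x + 18y^2

so (21x^2 - y) + (-x + 18y^2)·y' = 0, and therefore
  dy/dx = -(21x^2 - y)/(-x + 18y^2) = (21x^2 - y)/(x - 18y^2)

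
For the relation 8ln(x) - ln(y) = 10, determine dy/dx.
Take d/dx of both sides. Since y is implicitly a function of x, the chain rule attaches a y' = dy/dx factor whenever we differentiate through y.

Set F(x, y) = (left side) − (right side), so the curve is F = 0. Differentiating each term of F:
  d/dx[8ln(x)] = 8/x
  d/dx[-ln(y)] = -y'/y
  d/dx[-10] = 0

Collecting, the y'-free part is the partial derivative in x and the y' coefficient is the partial derivative in y:
  ∂F/∂x = 8/x
  ∂F/∂y = -1/y

so d/dx[F(x, y(x))] = ∂F/∂x + (∂F/∂y)·y' = 0. Rearranging,
  dy/dx = -(∂F/∂x)/(∂F/∂y) = -(8/x)/(-1/y) = 8y/x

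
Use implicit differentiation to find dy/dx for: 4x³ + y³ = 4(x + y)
Apply d/dx to both sides, remembering that y depends on x. Each occurrence of y therefore brings in a y' = dy/dx via the chain rule.

With F(x, y) equal to the left-hand side minus the right, differentiate F term by term:
  d/dx[4x^3] = 12x^2
  d/dx[-4x] = -4
  d/dx[y^3] = 3y^2·y'
  d/dx[-4y] = -4·y'
Adding these up, d/dx[F] = 0 becomes
  (12x^2 - 4) + (3y^2 - 4)·y' = 0,
so isolating y',
  dy/dx = -(12x^2 - 4)/(3y^2 - 4) = 4(1 - 3x^2)/(3y^2 - 4)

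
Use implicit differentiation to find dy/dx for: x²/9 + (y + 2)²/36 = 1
Differentiate both sides with respect to x, treating y as y(x). By the chain rule, any term containing y contributes a factor of y' = dy/dx when we differentiate it.

Move every term to one side and write the relation as F(x, y) = 0. Term by term,
  d/dx[x^2/9] = 2x/9
  d/dx[(y + 2)^2/36] = y'(y + 2)/18
  d/dx[-1] = 0

The pieces without y' make up ∂F/∂x and the coefficient of y' is ∂F/∂y:
  ∂F/∂x = 2x/9,
  ∂F/∂y = y/18 + 1/9.

Since d/dx[F] = ∂F/∂x + (∂F/∂y)·y' = 0, solve for y':
  (∂F/∂y)·y' = -∂F/∂x
  dy/dx = -(∂F/∂x)/(∂F/∂y) = -(2x/9)/(y/18 + 1/9)
        = -(2x/9)/((y + 2)/18) = -4x/(y + 2)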